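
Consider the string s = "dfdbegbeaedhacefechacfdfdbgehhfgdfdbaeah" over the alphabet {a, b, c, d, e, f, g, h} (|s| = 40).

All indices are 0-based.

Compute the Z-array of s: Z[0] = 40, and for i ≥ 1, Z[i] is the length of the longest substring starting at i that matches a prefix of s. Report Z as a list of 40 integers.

Z[0]=40
i=1: fresh scan; Z[1]=0
i=2: fresh scan; Z[2]=1 scan→box=[2,3)
i=3: fresh scan; Z[3]=0
i=4: fresh scan; Z[4]=0
i=5: fresh scan; Z[5]=0
i=6: fresh scan; Z[6]=0
i=7: fresh scan; Z[7]=0
i=8: fresh scan; Z[8]=0
i=9: fresh scan; Z[9]=0
i=10: fresh scan; Z[10]=1 scan→box=[10,11)
i=11: fresh scan; Z[11]=0
i=12: fresh scan; Z[12]=0
i=13: fresh scan; Z[13]=0
i=14: fresh scan; Z[14]=0
i=15: fresh scan; Z[15]=0
i=16: fresh scan; Z[16]=0
i=17: fresh scan; Z[17]=0
i=18: fresh scan; Z[18]=0
i=19: fresh scan; Z[19]=0
i=20: fresh scan; Z[20]=0
i=21: fresh scan; Z[21]=0
i=22: fresh scan; Z[22]=4 scan→box=[22,26)
i=23: min(r-i=3, Z[1]=0)=0; Z[23]=0
i=24: min(r-i=2, Z[2]=1)=1; Z[24]=1
i=25: min(r-i=1, Z[3]=0)=0; Z[25]=0
i=26: fresh scan; Z[26]=0
i=27: fresh scan; Z[27]=0
i=28: fresh scan; Z[28]=0
i=29: fresh scan; Z[29]=0
i=30: fresh scan; Z[30]=0
i=31: fresh scan; Z[31]=0
i=32: fresh scan; Z[32]=4 scan→box=[32,36)
i=33: min(r-i=3, Z[1]=0)=0; Z[33]=0
i=34: min(r-i=2, Z[2]=1)=1; Z[34]=1
i=35: min(r-i=1, Z[3]=0)=0; Z[35]=0
i=36: fresh scan; Z[36]=0
i=37: fresh scan; Z[37]=0
i=38: fresh scan; Z[38]=0
i=39: fresh scan; Z[39]=0

[40, 0, 1, 0, 0, 0, 0, 0, 0, 0, 1, 0, 0, 0, 0, 0, 0, 0, 0, 0, 0, 0, 4, 0, 1, 0, 0, 0, 0, 0, 0, 0, 4, 0, 1, 0, 0, 0, 0, 0]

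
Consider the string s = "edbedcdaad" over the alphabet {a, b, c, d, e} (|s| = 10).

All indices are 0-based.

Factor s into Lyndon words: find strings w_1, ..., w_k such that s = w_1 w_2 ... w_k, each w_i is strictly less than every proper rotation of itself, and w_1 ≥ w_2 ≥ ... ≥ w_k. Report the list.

["e", "d", "bedcd", "aad"]

emit factor 1: 'e' (i=0, period=1)
emit factor 2: 'd' (i=1, period=1)
emit factor 3: 'bedcd' (i=2, period=5)
emit factor 4: 'aad' (i=7, period=3)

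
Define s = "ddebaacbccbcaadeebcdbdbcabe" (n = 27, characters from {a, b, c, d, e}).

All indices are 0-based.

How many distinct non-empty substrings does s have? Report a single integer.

sorted suffixes:
  #0 SA[0]=4  'aacbccbcaadeebcdbdbcabe'
  #1 SA[1]=12  'aadeebcdbdbcabe'
  #2 SA[2]=24  'abe'
  #3 SA[3]=5  'acbccbcaadeebcdbdbcabe'
  #4 SA[4]=13  'adeebcdbdbcabe'
  #5 SA[5]=3  'baacbccbcaadeebcdbdbcabe'
  #6 SA[6]=10  'bcaadeebcdbdbcabe'
  #7 SA[7]=22  'bcabe'
  #8 SA[8]=7  'bccbcaadeebcdbdbcabe'
  #9 SA[9]=17  'bcdbdbcabe'
  #10 SA[10]=20  'bdbcabe'
  #11 SA[11]=25  'be'
  #12 SA[12]=11  'caadeebcdbdbcabe'
  #13 SA[13]=23  'cabe'
  #14 SA[14]=9  'cbcaadeebcdbdbcabe'
  #15 SA[15]=6  'cbccbcaadeebcdbdbcabe'
  #16 SA[16]=8  'ccbcaadeebcdbdbcabe'
  #17 SA[17]=18  'cdbdbcabe'
  #18 SA[18]=21  'dbcabe'
  #19 SA[19]=19  'dbdbcabe'
  #20 SA[20]=0  'ddebaacbccbcaadeebcdbdbcabe'
  #21 SA[21]=1  'debaacbccbcaadeebcdbdbcabe'
  #22 SA[22]=14  'deebcdbdbcabe'
  #23 SA[23]=26  'e'
  #24 SA[24]=2  'ebaacbccbcaadeebcdbdbcabe'
  #25 SA[25]=16  'ebcdbdbcabe'
  #26 SA[26]=15  'eebcdbdbcabe'

SA = [4, 12, 24, 5, 13, 3, 10, 22, 7, 17, 20, 25, 11, 23, 9, 6, 8, 18, 21, 19, 0, 1, 14, 26, 2, 16, 15]
i: (SA[i-1],SA[i]) lcp shared
  1: (4,12) 2 'aa'
  2: (12,24) 1 'a'
  3: (24,5) 1 'a'
  4: (5,13) 1 'a'
  5: (13,3) 0 ''
  6: (3,10) 1 'b'
  7: (10,22) 3 'bca'
  8: (22,7) 2 'bc'
  9: (7,17) 2 'bc'
  10: (17,20) 1 'b'
  11: (20,25) 1 'b'
  12: (25,11) 0 ''
  13: (11,23) 2 'ca'
  14: (23,9) 1 'c'
  15: (9,6) 3 'cbc'
  16: (6,8) 1 'c'
  17: (8,18) 1 'c'
  18: (18,21) 0 ''
  19: (21,19) 2 'db'
  20: (19,0) 1 'd'
  21: (0,1) 1 'd'
  22: (1,14) 2 'de'
  23: (14,26) 0 ''
  24: (26,2) 1 'e'
  25: (2,16) 2 'eb'
  26: (16,15) 1 'e'

n(n+1)/2 = 27·28/2 = 378
Σ LCP = 0 + 2 + 1 + 1 + 1 + 0 + 1 + 3 + 2 + 2 + 1 + 1 + 0 + 2 + 1 + 3 + 1 + 1 + 0 + 2 + 1 + 1 + 2 + 0 + 1 + 2 + 1 = 33
distinct = 378 − 33 = 345

345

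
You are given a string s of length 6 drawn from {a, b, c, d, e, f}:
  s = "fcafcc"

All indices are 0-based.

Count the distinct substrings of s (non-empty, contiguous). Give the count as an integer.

17

rank | idx | suffix
   0 |   2 | afcc
   1 |   5 | c
   2 |   1 | cafcc
   3 |   4 | cc
   4 |   0 | fcafcc
   5 |   3 | fcc

SA = [2, 5, 1, 4, 0, 3]
i: (SA[i-1],SA[i]) lcp shared
  1: (2,5) 0 ''
  2: (5,1) 1 'c'
  3: (1,4) 1 'c'
  4: (4,0) 0 ''
  5: (0,3) 2 'fc'

n(n+1)/2 = 6·7/2 = 21
Σ LCP = 0 + 0 + 1 + 1 + 0 + 2 = 4
distinct = 21 − 4 = 17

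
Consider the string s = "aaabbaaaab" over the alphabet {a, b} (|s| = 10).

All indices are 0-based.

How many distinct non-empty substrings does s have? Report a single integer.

rank | idx | suffix
   0 |   5 | aaaab
   1 |   6 | aaab
   2 |   0 | aaabbaaaab
   3 |   7 | aab
   4 |   1 | aabbaaaab
   5 |   8 | ab
   6 |   2 | abbaaaab
   7 |   9 | b
   8 |   4 | baaaab
   9 |   3 | bbaaaab

SA = [5, 6, 0, 7, 1, 8, 2, 9, 4, 3]
[i] adj suffixes → lcp
  [1] 5/6 → 3 ('aaa')
  [2] 6/0 → 4 ('aaab')
  [3] 0/7 → 2 ('aa')
  [4] 7/1 → 3 ('aab')
  [5] 1/8 → 1 ('a')
  [6] 8/2 → 2 ('ab')
  [7] 2/9 → 0 ('')
  [8] 9/4 → 1 ('b')
  [9] 4/3 → 1 ('b')

n(n+1)/2 = 10·11/2 = 55
Σ LCP = 0 + 3 + 4 + 2 + 3 + 1 + 2 + 0 + 1 + 1 = 17
distinct = 55 − 17 = 38

38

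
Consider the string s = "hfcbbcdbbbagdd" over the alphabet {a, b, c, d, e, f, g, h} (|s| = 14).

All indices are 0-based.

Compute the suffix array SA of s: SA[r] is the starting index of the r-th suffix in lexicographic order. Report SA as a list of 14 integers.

rank | idx | suffix
   0 |  10 | agdd
   1 |   9 | bagdd
   2 |   8 | bbagdd
   3 |   7 | bbbagdd
   4 |   3 | bbcdbbbagdd
   5 |   4 | bcdbbbagdd
   6 |   2 | cbbcdbbbagdd
   7 |   5 | cdbbbagdd
   8 |  13 | d
   9 |   6 | dbbbagdd
  10 |  12 | dd
  11 |   1 | fcbbcdbbbagdd
  12 |  11 | gdd
  13 |   0 | hfcbbcdbbbagdd

[10, 9, 8, 7, 3, 4, 2, 5, 13, 6, 12, 1, 11, 0]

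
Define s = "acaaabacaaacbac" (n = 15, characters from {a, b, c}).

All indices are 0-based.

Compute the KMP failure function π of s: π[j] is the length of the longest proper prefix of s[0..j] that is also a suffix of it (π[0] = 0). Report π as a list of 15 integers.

π[0] = 0
j=1 s[j]='c': π[1]=0 (border '')
j=2 s[j]='a': π[2]=1 (border 'a')
j=3 s[j]='a': k: 1→0; π[3]=1 (border 'a')
j=4 s[j]='a': k: 1→0; π[4]=1 (border 'a')
j=5 s[j]='b': k: 1→0; π[5]=0 (border '')
j=6 s[j]='a': π[6]=1 (border 'a')
j=7 s[j]='c': π[7]=2 (border 'ac')
j=8 s[j]='a': π[8]=3 (border 'aca')
j=9 s[j]='a': π[9]=4 (border 'acaa')
j=10 s[j]='a': π[10]=5 (border 'acaaa')
j=11 s[j]='c': k: 5→1; π[11]=2 (border 'ac')
j=12 s[j]='b': k: 2→0; π[12]=0 (border '')
j=13 s[j]='a': π[13]=1 (border 'a')
j=14 s[j]='c': π[14]=2 (border 'ac')

[0, 0, 1, 1, 1, 0, 1, 2, 3, 4, 5, 2, 0, 1, 2]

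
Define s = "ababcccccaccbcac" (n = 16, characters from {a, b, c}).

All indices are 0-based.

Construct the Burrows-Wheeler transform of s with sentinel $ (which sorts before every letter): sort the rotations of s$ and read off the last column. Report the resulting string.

rank  rotation           last
    0  $ababcccccaccbcac  c
    1  ababcccccaccbcac$  $
    2  abcccccaccbcac$ab  b
    3  ac$ababcccccaccbc  c
    4  accbcac$ababccccc  c
    5  babcccccaccbcac$a  a
    6  bcac$ababcccccacc  c
    7  bcccccaccbcac$aba  a
    8  c$ababcccccaccbca  a
    9  cac$ababcccccaccb  b
   10  caccbcac$ababcccc  c
   11  cbcac$ababcccccac  c
   12  ccaccbcac$ababccc  c
   13  ccbcac$ababccccca  a
   14  cccaccbcac$ababcc  c
   15  ccccaccbcac$ababc  c
   16  cccccaccbcac$abab  b

c$bccacaabcccaccb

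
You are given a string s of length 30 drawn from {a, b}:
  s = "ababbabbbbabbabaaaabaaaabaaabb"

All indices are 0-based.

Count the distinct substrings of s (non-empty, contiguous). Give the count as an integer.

354

sorted suffixes:
  #0 SA[0]=15  'aaaabaaaabaaabb'
  #1 SA[1]=20  'aaaabaaabb'
  #2 SA[2]=16  'aaabaaaabaaabb'
  #3 SA[3]=21  'aaabaaabb'
  #4 SA[4]=25  'aaabb'
  #5 SA[5]=17  'aabaaaabaaabb'
  #6 SA[6]=22  'aabaaabb'
  #7 SA[7]=26  'aabb'
  #8 SA[8]=13  'abaaaabaaaabaaabb'
  #9 SA[9]=18  'abaaaabaaabb'
  #10 SA[10]=23  'abaaabb'
  #11 SA[11]=0  'ababbabbbbabbabaaaabaaaabaaabb'
  #12 SA[12]=27  'abb'
  #13 SA[13]=10  'abbabaaaabaaaabaaabb'
  #14 SA[14]=2  'abbabbbbabbabaaaabaaaabaaabb'
  #15 SA[15]=5  'abbbbabbabaaaabaaaabaaabb'
  #16 SA[16]=29  'b'
  #17 SA[17]=14  'baaaabaaaabaaabb'
  #18 SA[18]=19  'baaaabaaabb'
  #19 SA[19]=24  'baaabb'
  #20 SA[20]=12  'babaaaabaaaabaaabb'
  #21 SA[21]=9  'babbabaaaabaaaabaaabb'
  #22 SA[22]=1  'babbabbbbabbabaaaabaaaabaaabb'
  #23 SA[23]=4  'babbbbabbabaaaabaaaabaaabb'
  #24 SA[24]=28  'bb'
  #25 SA[25]=11  'bbabaaaabaaaabaaabb'
  #26 SA[26]=8  'bbabbabaaaabaaaabaaabb'
  #27 SA[27]=3  'bbabbbbabbabaaaabaaaabaaabb'
  #28 SA[28]=7  'bbbabbabaaaabaaaabaaabb'
  #29 SA[29]=6  'bbbbabbabaaaabaaaabaaabb'

SA = [15, 20, 16, 21, 25, 17, 22, 26, 13, 18, 23, 0, 27, 10, 2, 5, 29, 14, 19, 24, 12, 9, 1, 4, 28, 11, 8, 3, 7, 6]
[i] adj suffixes → lcp
  [1] 15/20 → 8 ('aaaabaaa')
  [2] 20/16 → 3 ('aaa')
  [3] 16/21 → 7 ('aaabaaa')
  [4] 21/25 → 4 ('aaab')
  [5] 25/17 → 2 ('aa')
  [6] 17/22 → 6 ('aabaaa')
  [7] 22/26 → 3 ('aab')
  [8] 26/13 → 1 ('a')
  [9] 13/18 → 10 ('abaaaabaaa')
  [10] 18/23 → 5 ('abaaa')
  [11] 23/0 → 3 ('aba')
  [12] 0/27 → 2 ('ab')
  [13] 27/10 → 3 ('abb')
  [14] 10/2 → 5 ('abbab')
  [15] 2/5 → 3 ('abb')
  [16] 5/29 → 0 ('')
  [17] 29/14 → 1 ('b')
  [18] 14/19 → 9 ('baaaabaaa')
  [19] 19/24 → 4 ('baaa')
  [20] 24/12 → 2 ('ba')
  [21] 12/9 → 3 ('bab')
  [22] 9/1 → 6 ('babbab')
  [23] 1/4 → 4 ('babb')
  [24] 4/28 → 1 ('b')
  [25] 28/11 → 2 ('bb')
  [26] 11/8 → 4 ('bbab')
  [27] 8/3 → 5 ('bbabb')
  [28] 3/7 → 2 ('bb')
  [29] 7/6 → 3 ('bbb')

n(n+1)/2 = 30·31/2 = 465
Σ LCP = 0 + 8 + 3 + 7 + 4 + 2 + 6 + 3 + 1 + 10 + 5 + 3 + 2 + 3 + 5 + 3 + 0 + 1 + 9 + 4 + 2 + 3 + 6 + 4 + 1 + 2 + 4 + 5 + 2 + 3 = 111
distinct = 465 − 111 = 354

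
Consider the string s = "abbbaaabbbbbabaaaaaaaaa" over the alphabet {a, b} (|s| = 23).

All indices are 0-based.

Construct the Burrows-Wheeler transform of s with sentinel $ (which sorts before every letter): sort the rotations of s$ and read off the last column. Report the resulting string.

rank  rotation                  last
    0  $abbbaaabbbbbabaaaaaaaaa  a
    1  a$abbbaaabbbbbabaaaaaaaa  a
    2  aa$abbbaaabbbbbabaaaaaaa  a
    3  aaa$abbbaaabbbbbabaaaaaa  a
    4  aaaa$abbbaaabbbbbabaaaaa  a
    5  aaaaa$abbbaaabbbbbabaaaa  a
    6  aaaaaa$abbbaaabbbbbabaaa  a
    7  aaaaaaa$abbbaaabbbbbabaa  a
    8  aaaaaaaa$abbbaaabbbbbaba  a
    9  aaaaaaaaa$abbbaaabbbbbab  b
   10  aaabbbbbabaaaaaaaaa$abbb  b
   11  aabbbbbabaaaaaaaaa$abbba  a
   12  abaaaaaaaaa$abbbaaabbbbb  b
   13  abbbaaabbbbbabaaaaaaaaa$  $
   14  abbbbbabaaaaaaaaa$abbbaa  a
   15  baaaaaaaaa$abbbaaabbbbba  a
   16  baaabbbbbabaaaaaaaaa$abb  b
   17  babaaaaaaaaa$abbbaaabbbb  b
   18  bbaaabbbbbabaaaaaaaaa$ab  b
   19  bbabaaaaaaaaa$abbbaaabbb  b
   20  bbbaaabbbbbabaaaaaaaaa$a  a
   21  bbbabaaaaaaaaa$abbbaaabb  b
   22  bbbbabaaaaaaaaa$abbbaaab  b
   23  bbbbbabaaaaaaaaa$abbbaaa  a

aaaaaaaaabbab$aabbbbabba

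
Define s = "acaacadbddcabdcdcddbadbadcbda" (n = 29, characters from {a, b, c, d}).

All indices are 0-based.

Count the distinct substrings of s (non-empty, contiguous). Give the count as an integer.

rank | idx | suffix
   0 |  28 | a
   1 |   2 | aacadbddcabdcdcddbadbadcbda
   2 |  11 | abdcdcddbadbadcbda
   3 |   0 | acaacadbddcabdcdcddbadbadcbda
   4 |   3 | acadbddcabdcdcddbadbadcbda
   5 |  20 | adbadcbda
   6 |   5 | adbddcabdcdcddbadbadcbda
   7 |  23 | adcbda
   8 |  19 | badbadcbda
   9 |  22 | badcbda
  10 |  26 | bda
  11 |  12 | bdcdcddbadbadcbda
  12 |   7 | bddcabdcdcddbadbadcbda
  13 |   1 | caacadbddcabdcdcddbadbadcbda
  14 |  10 | cabdcdcddbadbadcbda
  15 |   4 | cadbddcabdcdcddbadbadcbda
  16 |  25 | cbda
  17 |  14 | cdcddbadbadcbda
  18 |  16 | cddbadbadcbda
  19 |  27 | da
  20 |  18 | dbadbadcbda
  21 |  21 | dbadcbda
  22 |   6 | dbddcabdcdcddbadbadcbda
  23 |   9 | dcabdcdcddbadbadcbda
  24 |  24 | dcbda
  25 |  13 | dcdcddbadbadcbda
  26 |  15 | dcddbadbadcbda
  27 |  17 | ddbadbadcbda
  28 |   8 | ddcabdcdcddbadbadcbda

SA = [28, 2, 11, 0, 3, 20, 5, 23, 19, 22, 26, 12, 7, 1, 10, 4, 25, 14, 16, 27, 18, 21, 6, 9, 24, 13, 15, 17, 8]
rank  pair      lcp
   1  s[28:],s[2:]  1  'a'
   2  s[2:],s[11:]  1  'a'
   3  s[11:],s[0:]  1  'a'
   4  s[0:],s[3:]  3  'aca'
   5  s[3:],s[20:]  1  'a'
   6  s[20:],s[5:]  3  'adb'
   7  s[5:],s[23:]  2  'ad'
   8  s[23:],s[19:]  0  ''
   9  s[19:],s[22:]  3  'bad'
  10  s[22:],s[26:]  1  'b'
  11  s[26:],s[12:]  2  'bd'
  12  s[12:],s[7:]  2  'bd'
  13  s[7:],s[1:]  0  ''
  14  s[1:],s[10:]  2  'ca'
  15  s[10:],s[4:]  2  'ca'
  16  s[4:],s[25:]  1  'c'
  17  s[25:],s[14:]  1  'c'
  18  s[14:],s[16:]  2  'cd'
  19  s[16:],s[27:]  0  ''
  20  s[27:],s[18:]  1  'd'
  21  s[18:],s[21:]  4  'dbad'
  22  s[21:],s[6:]  2  'db'
  23  s[6:],s[9:]  1  'd'
  24  s[9:],s[24:]  2  'dc'
  25  s[24:],s[13:]  2  'dc'
  26  s[13:],s[15:]  3  'dcd'
  27  s[15:],s[17:]  1  'd'
  28  s[17:],s[8:]  2  'dd'

n(n+1)/2 = 29·30/2 = 435
Σ LCP = 0 + 1 + 1 + 1 + 3 + 1 + 3 + 2 + 0 + 3 + 1 + 2 + 2 + 0 + 2 + 2 + 1 + 1 + 2 + 0 + 1 + 4 + 2 + 1 + 2 + 2 + 3 + 1 + 2 = 46
distinct = 435 − 46 = 389

389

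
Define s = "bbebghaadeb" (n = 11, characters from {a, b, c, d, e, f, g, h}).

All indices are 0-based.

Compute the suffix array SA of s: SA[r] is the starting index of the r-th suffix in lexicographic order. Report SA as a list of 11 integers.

rank | idx | suffix
   0 |   6 | aadeb
   1 |   7 | adeb
   2 |  10 | b
   3 |   0 | bbebghaadeb
   4 |   1 | bebghaadeb
   5 |   3 | bghaadeb
   6 |   8 | deb
   7 |   9 | eb
   8 |   2 | ebghaadeb
   9 |   4 | ghaadeb
  10 |   5 | haadeb

[6, 7, 10, 0, 1, 3, 8, 9, 2, 4, 5]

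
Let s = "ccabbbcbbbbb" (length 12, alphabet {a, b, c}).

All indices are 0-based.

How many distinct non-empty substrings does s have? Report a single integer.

60

rank | idx | suffix
   0 |   2 | abbbcbbbbb
   1 |  11 | b
   2 |  10 | bb
   3 |   9 | bbb
   4 |   8 | bbbb
   5 |   7 | bbbbb
   6 |   3 | bbbcbbbbb
   7 |   4 | bbcbbbbb
   8 |   5 | bcbbbbb
   9 |   1 | cabbbcbbbbb
  10 |   6 | cbbbbb
  11 |   0 | ccabbbcbbbbb

SA = [2, 11, 10, 9, 8, 7, 3, 4, 5, 1, 6, 0]
rank  pair      lcp
   1  s[2:],s[11:]  0  ''
   2  s[11:],s[10:]  1  'b'
   3  s[10:],s[9:]  2  'bb'
   4  s[9:],s[8:]  3  'bbb'
   5  s[8:],s[7:]  4  'bbbb'
   6  s[7:],s[3:]  3  'bbb'
   7  s[3:],s[4:]  2  'bb'
   8  s[4:],s[5:]  1  'b'
   9  s[5:],s[1:]  0  ''
  10  s[1:],s[6:]  1  'c'
  11  s[6:],s[0:]  1  'c'

n(n+1)/2 = 12·13/2 = 78
Σ LCP = 0 + 0 + 1 + 2 + 3 + 4 + 3 + 2 + 1 + 0 + 1 + 1 = 18
distinct = 78 − 18 = 60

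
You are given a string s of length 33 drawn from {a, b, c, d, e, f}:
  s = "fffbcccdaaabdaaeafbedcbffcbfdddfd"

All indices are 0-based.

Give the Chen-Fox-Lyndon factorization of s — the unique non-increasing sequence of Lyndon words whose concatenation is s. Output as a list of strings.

["f", "f", "f", "bcccd", "aaabdaaeafbedcbffcbfdddfd"]

emit factor 1: 'f' (i=0, period=1)
emit factor 2: 'f' (i=1, period=1)
emit factor 3: 'f' (i=2, period=1)
emit factor 4: 'bcccd' (i=3, period=5)
emit factor 5: 'aaabdaaeafbedcbffcbfdddfd' (i=8, period=25)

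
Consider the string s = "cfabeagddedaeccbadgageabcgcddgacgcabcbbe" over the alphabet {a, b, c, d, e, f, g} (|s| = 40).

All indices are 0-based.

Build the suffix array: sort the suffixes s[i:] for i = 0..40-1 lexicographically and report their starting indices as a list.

[34, 22, 2, 30, 16, 11, 5, 19, 15, 37, 35, 23, 38, 3, 33, 14, 36, 13, 26, 0, 31, 24, 10, 7, 27, 8, 28, 17, 39, 21, 4, 12, 9, 1, 29, 18, 32, 25, 6, 20]

rank→(start, suffix):
  0 → (34, 'abcbbe')
  1 → (22, 'abcgcddgacgcabcbbe')
  2 → (2, 'abeagddedaeccbadgageabcgcddgacgcabcbbe')
  3 → (30, 'acgcabcbbe')
  4 → (16, 'adgageabcgcddgacgcabcbbe')
  5 → (11, 'aeccbadgageabcgcddgacgcabcbbe')
  6 → (5, 'agddedaeccbadgageabcgcddgacgcabcbbe')
  7 → (19, 'ageabcgcddgacgcabcbbe')
  8 → (15, 'badgageabcgcddgacgcabcbbe')
  9 → (37, 'bbe')
  10 → (35, 'bcbbe')
  11 → (23, 'bcgcddgacgcabcbbe')
  12 → (38, 'be')
  13 → (3, 'beagddedaeccbadgageabcgcddgacgcabcbbe')
  14 → (33, 'cabcbbe')
  15 → (14, 'cbadgageabcgcddgacgcabcbbe')
  16 → (36, 'cbbe')
  17 → (13, 'ccbadgageabcgcddgacgcabcbbe')
  18 → (26, 'cddgacgcabcbbe')
  19 → (0, 'cfabeagddedaeccbadgageabcgcddgacgcabcbbe')
  20 → (31, 'cgcabcbbe')
  21 → (24, 'cgcddgacgcabcbbe')
  22 → (10, 'daeccbadgageabcgcddgacgcabcbbe')
  23 → (7, 'ddedaeccbadgageabcgcddgacgcabcbbe')
  24 → (27, 'ddgacgcabcbbe')
  25 → (8, 'dedaeccbadgageabcgcddgacgcabcbbe')
  26 → (28, 'dgacgcabcbbe')
  27 → (17, 'dgageabcgcddgacgcabcbbe')
  28 → (39, 'e')
  29 → (21, 'eabcgcddgacgcabcbbe')
  30 → (4, 'eagddedaeccbadgageabcgcddgacgcabcbbe')
  31 → (12, 'eccbadgageabcgcddgacgcabcbbe')
  32 → (9, 'edaeccbadgageabcgcddgacgcabcbbe')
  33 → (1, 'fabeagddedaeccbadgageabcgcddgacgcabcbbe')
  34 → (29, 'gacgcabcbbe')
  35 → (18, 'gageabcgcddgacgcabcbbe')
  36 → (32, 'gcabcbbe')
  37 → (25, 'gcddgacgcabcbbe')
  38 → (6, 'gddedaeccbadgageabcgcddgacgcabcbbe')
  39 → (20, 'geabcgcddgacgcabcbbe')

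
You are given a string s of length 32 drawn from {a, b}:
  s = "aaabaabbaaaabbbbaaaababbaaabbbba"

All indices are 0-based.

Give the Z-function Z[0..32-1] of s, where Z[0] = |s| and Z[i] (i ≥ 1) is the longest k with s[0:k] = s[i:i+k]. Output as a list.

[32, 2, 1, 0, 2, 1, 0, 0, 3, 4, 2, 1, 0, 0, 0, 0, 3, 5, 2, 1, 0, 1, 0, 0, 4, 2, 1, 0, 0, 0, 0, 1]

Z[0]=32
i=1: fresh scan; Z[1]=2 grow→box=[1,3)
i=2: min(r-i=1, Z[1]=2)=1; Z[2]=1
i=3: fresh scan; Z[3]=0
i=4: fresh scan; Z[4]=2 grow→box=[4,6)
i=5: min(r-i=1, Z[1]=2)=1; Z[5]=1
i=6: fresh scan; Z[6]=0
i=7: fresh scan; Z[7]=0
i=8: fresh scan; Z[8]=3 grow→box=[8,11)
i=9: min(r-i=2, Z[1]=2)=2; Z[9]=4 grow→box=[9,13)
i=10: min(r-i=3, Z[1]=2)=2; Z[10]=2
i=11: min(r-i=2, Z[2]=1)=1; Z[11]=1
i=12: min(r-i=1, Z[3]=0)=0; Z[12]=0
i=13: fresh scan; Z[13]=0
i=14: fresh scan; Z[14]=0
i=15: fresh scan; Z[15]=0
i=16: fresh scan; Z[16]=3 grow→box=[16,19)
i=17: min(r-i=2, Z[1]=2)=2; Z[17]=5 grow→box=[17,22)
i=18: min(r-i=4, Z[1]=2)=2; Z[18]=2
i=19: min(r-i=3, Z[2]=1)=1; Z[19]=1
i=20: min(r-i=2, Z[3]=0)=0; Z[20]=0
i=21: min(r-i=1, Z[4]=2)=1; Z[21]=1
i=22: fresh scan; Z[22]=0
i=23: fresh scan; Z[23]=0
i=24: fresh scan; Z[24]=4 grow→box=[24,28)
i=25: min(r-i=3, Z[1]=2)=2; Z[25]=2
i=26: min(r-i=2, Z[2]=1)=1; Z[26]=1
i=27: min(r-i=1, Z[3]=0)=0; Z[27]=0
i=28: fresh scan; Z[28]=0
i=29: fresh scan; Z[29]=0
i=30: fresh scan; Z[30]=0
i=31: fresh scan; Z[31]=1 grow→box=[31,32)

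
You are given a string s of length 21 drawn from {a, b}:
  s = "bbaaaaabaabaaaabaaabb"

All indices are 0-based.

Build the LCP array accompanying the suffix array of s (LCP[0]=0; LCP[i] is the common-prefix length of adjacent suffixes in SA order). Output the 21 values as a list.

[0, 4, 7, 3, 6, 4, 2, 6, 5, 3, 1, 5, 4, 2, 0, 1, 5, 4, 3, 1, 2]

rank | idx | suffix
   0 |   2 | aaaaabaabaaaabaaabb
   1 |  11 | aaaabaaabb
   2 |   3 | aaaabaabaaaabaaabb
   3 |  12 | aaabaaabb
   4 |   4 | aaabaabaaaabaaabb
   5 |  16 | aaabb
   6 |   8 | aabaaaabaaabb
   7 |  13 | aabaaabb
   8 |   5 | aabaabaaaabaaabb
   9 |  17 | aabb
  10 |   9 | abaaaabaaabb
  11 |  14 | abaaabb
  12 |   6 | abaabaaaabaaabb
  13 |  18 | abb
  14 |  20 | b
  15 |   1 | baaaaabaabaaaabaaabb
  16 |  10 | baaaabaaabb
  17 |  15 | baaabb
  18 |   7 | baabaaaabaaabb
  19 |  19 | bb
  20 |   0 | bbaaaaabaabaaaabaaabb

SA = [2, 11, 3, 12, 4, 16, 8, 13, 5, 17, 9, 14, 6, 18, 20, 1, 10, 15, 7, 19, 0]
rank  pair      lcp
   1  s[2:],s[11:]  4  'aaaa'
   2  s[11:],s[3:]  7  'aaaabaa'
   3  s[3:],s[12:]  3  'aaa'
   4  s[12:],s[4:]  6  'aaabaa'
   5  s[4:],s[16:]  4  'aaab'
   6  s[16:],s[8:]  2  'aa'
   7  s[8:],s[13:]  6  'aabaaa'
   8  s[13:],s[5:]  5  'aabaa'
   9  s[5:],s[17:]  3  'aab'
  10  s[17:],s[9:]  1  'a'
  11  s[9:],s[14:]  5  'abaaa'
  12  s[14:],s[6:]  4  'abaa'
  13  s[6:],s[18:]  2  'ab'
  14  s[18:],s[20:]  0  ''
  15  s[20:],s[1:]  1  'b'
  16  s[1:],s[10:]  5  'baaaa'
  17  s[10:],s[15:]  4  'baaa'
  18  s[15:],s[7:]  3  'baa'
  19  s[7:],s[19:]  1  'b'
  20  s[19:],s[0:]  2  'bb'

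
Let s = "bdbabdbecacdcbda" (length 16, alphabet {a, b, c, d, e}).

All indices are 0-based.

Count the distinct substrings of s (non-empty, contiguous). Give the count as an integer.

rank | idx | suffix
   0 |  15 | a
   1 |   3 | abdbecacdcbda
   2 |   9 | acdcbda
   3 |   2 | babdbecacdcbda
   4 |  13 | bda
   5 |   0 | bdbabdbecacdcbda
   6 |   4 | bdbecacdcbda
   7 |   6 | becacdcbda
   8 |   8 | cacdcbda
   9 |  12 | cbda
  10 |  10 | cdcbda
  11 |  14 | da
  12 |   1 | dbabdbecacdcbda
  13 |   5 | dbecacdcbda
  14 |  11 | dcbda
  15 |   7 | ecacdcbda

SA = [15, 3, 9, 2, 13, 0, 4, 6, 8, 12, 10, 14, 1, 5, 11, 7]
[i] adj suffixes → lcp
  [1] 15/3 → 1 ('a')
  [2] 3/9 → 1 ('a')
  [3] 9/2 → 0 ('')
  [4] 2/13 → 1 ('b')
  [5] 13/0 → 2 ('bd')
  [6] 0/4 → 3 ('bdb')
  [7] 4/6 → 1 ('b')
  [8] 6/8 → 0 ('')
  [9] 8/12 → 1 ('c')
  [10] 12/10 → 1 ('c')
  [11] 10/14 → 0 ('')
  [12] 14/1 → 1 ('d')
  [13] 1/5 → 2 ('db')
  [14] 5/11 → 1 ('d')
  [15] 11/7 → 0 ('')

n(n+1)/2 = 16·17/2 = 136
Σ LCP = 0 + 1 + 1 + 0 + 1 + 2 + 3 + 1 + 0 + 1 + 1 + 0 + 1 + 2 + 1 + 0 = 15
distinct = 136 − 15 = 121

121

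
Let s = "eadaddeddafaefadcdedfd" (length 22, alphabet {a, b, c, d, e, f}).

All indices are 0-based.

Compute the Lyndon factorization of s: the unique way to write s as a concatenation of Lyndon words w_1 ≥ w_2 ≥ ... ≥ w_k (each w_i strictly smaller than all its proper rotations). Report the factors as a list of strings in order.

["e", "adaddeddafaefadcdedfd"]

emit factor 1: 'e' (i=0, period=1)
emit factor 2: 'adaddeddafaefadcdedfd' (i=1, period=21)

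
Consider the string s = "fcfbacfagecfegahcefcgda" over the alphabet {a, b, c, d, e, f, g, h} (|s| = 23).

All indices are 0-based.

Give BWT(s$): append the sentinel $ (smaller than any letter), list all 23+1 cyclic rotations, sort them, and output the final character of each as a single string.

adbfgfhafefggcfcc$ececaa

rank  rotation                  last
    0  $fcfbacfagecfegahcefcgda  a
    1  a$fcfbacfagecfegahcefcgd  d
    2  acfagecfegahcefcgda$fcfb  b
    3  agecfegahcefcgda$fcfbacf  f
    4  ahcefcgda$fcfbacfagecfeg  g
    5  bacfagecfegahcefcgda$fcf  f
    6  cefcgda$fcfbacfagecfegah  h
    7  cfagecfegahcefcgda$fcfba  a
    8  cfbacfagecfegahcefcgda$f  f
    9  cfegahcefcgda$fcfbacfage  e
   10  cgda$fcfbacfagecfegahcef  f
   11  da$fcfbacfagecfegahcefcg  g
   12  ecfegahcefcgda$fcfbacfag  g
   13  efcgda$fcfbacfagecfegahc  c
   14  egahcefcgda$fcfbacfagecf  f
   15  fagecfegahcefcgda$fcfbac  c
   16  fbacfagecfegahcefcgda$fc  c
   17  fcfbacfagecfegahcefcgda$  $
   18  fcgda$fcfbacfagecfegahce  e
   19  fegahcefcgda$fcfbacfagec  c
   20  gahcefcgda$fcfbacfagecfe  e
   21  gda$fcfbacfagecfegahcefc  c
   22  gecfegahcefcgda$fcfbacfa  a
   23  hcefcgda$fcfbacfagecfega  a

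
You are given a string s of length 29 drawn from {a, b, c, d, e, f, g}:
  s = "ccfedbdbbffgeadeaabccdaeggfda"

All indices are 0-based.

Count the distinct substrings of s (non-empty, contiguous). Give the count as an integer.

409

rank | idx | suffix
   0 |  28 | a
   1 |  16 | aabccdaeggfda
   2 |  17 | abccdaeggfda
   3 |  13 | adeaabccdaeggfda
   4 |  22 | aeggfda
   5 |   7 | bbffgeadeaabccdaeggfda
   6 |  18 | bccdaeggfda
   7 |   5 | bdbbffgeadeaabccdaeggfda
   8 |   8 | bffgeadeaabccdaeggfda
   9 |  19 | ccdaeggfda
  10 |   0 | ccfedbdbbffgeadeaabccdaeggfda
  11 |  20 | cdaeggfda
  12 |   1 | cfedbdbbffgeadeaabccdaeggfda
  13 |  27 | da
  14 |  21 | daeggfda
  15 |   6 | dbbffgeadeaabccdaeggfda
  16 |   4 | dbdbbffgeadeaabccdaeggfda
  17 |  14 | deaabccdaeggfda
  18 |  15 | eaabccdaeggfda
  19 |  12 | eadeaabccdaeggfda
  20 |   3 | edbdbbffgeadeaabccdaeggfda
  21 |  23 | eggfda
  22 |  26 | fda
  23 |   2 | fedbdbbffgeadeaabccdaeggfda
  24 |   9 | ffgeadeaabccdaeggfda
  25 |  10 | fgeadeaabccdaeggfda
  26 |  11 | geadeaabccdaeggfda
  27 |  25 | gfda
  28 |  24 | ggfda

SA = [28, 16, 17, 13, 22, 7, 18, 5, 8, 19, 0, 20, 1, 27, 21, 6, 4, 14, 15, 12, 3, 23, 26, 2, 9, 10, 11, 25, 24]
[i] adj suffixes → lcp
  [1] 28/16 → 1 ('a')
  [2] 16/17 → 1 ('a')
  [3] 17/13 → 1 ('a')
  [4] 13/22 → 1 ('a')
  [5] 22/7 → 0 ('')
  [6] 7/18 → 1 ('b')
  [7] 18/5 → 1 ('b')
  [8] 5/8 → 1 ('b')
  [9] 8/19 → 0 ('')
  [10] 19/0 → 2 ('cc')
  [11] 0/20 → 1 ('c')
  [12] 20/1 → 1 ('c')
  [13] 1/27 → 0 ('')
  [14] 27/21 → 2 ('da')
  [15] 21/6 → 1 ('d')
  [16] 6/4 → 2 ('db')
  [17] 4/14 → 1 ('d')
  [18] 14/15 → 0 ('')
  [19] 15/12 → 2 ('ea')
  [20] 12/3 → 1 ('e')
  [21] 3/23 → 1 ('e')
  [22] 23/26 → 0 ('')
  [23] 26/2 → 1 ('f')
  [24] 2/9 → 1 ('f')
  [25] 9/10 → 1 ('f')
  [26] 10/11 → 0 ('')
  [27] 11/25 → 1 ('g')
  [28] 25/24 → 1 ('g')

n(n+1)/2 = 29·30/2 = 435
Σ LCP = 0 + 1 + 1 + 1 + 1 + 0 + 1 + 1 + 1 + 0 + 2 + 1 + 1 + 0 + 2 + 1 + 2 + 1 + 0 + 2 + 1 + 1 + 0 + 1 + 1 + 1 + 0 + 1 + 1 = 26
distinct = 435 − 26 = 409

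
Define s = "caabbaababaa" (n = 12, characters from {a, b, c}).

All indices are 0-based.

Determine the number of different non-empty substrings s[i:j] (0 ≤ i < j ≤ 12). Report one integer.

60

rank | idx | suffix
   0 |  11 | a
   1 |  10 | aa
   2 |   5 | aababaa
   3 |   1 | aabbaababaa
   4 |   8 | abaa
   5 |   6 | ababaa
   6 |   2 | abbaababaa
   7 |   9 | baa
   8 |   4 | baababaa
   9 |   7 | babaa
  10 |   3 | bbaababaa
  11 |   0 | caabbaababaa

SA = [11, 10, 5, 1, 8, 6, 2, 9, 4, 7, 3, 0]
i: (SA[i-1],SA[i]) lcp shared
  1: (11,10) 1 'a'
  2: (10,5) 2 'aa'
  3: (5,1) 3 'aab'
  4: (1,8) 1 'a'
  5: (8,6) 3 'aba'
  6: (6,2) 2 'ab'
  7: (2,9) 0 ''
  8: (9,4) 3 'baa'
  9: (4,7) 2 'ba'
  10: (7,3) 1 'b'
  11: (3,0) 0 ''

n(n+1)/2 = 12·13/2 = 78
Σ LCP = 0 + 1 + 2 + 3 + 1 + 3 + 2 + 0 + 3 + 2 + 1 + 0 = 18
distinct = 78 − 18 = 60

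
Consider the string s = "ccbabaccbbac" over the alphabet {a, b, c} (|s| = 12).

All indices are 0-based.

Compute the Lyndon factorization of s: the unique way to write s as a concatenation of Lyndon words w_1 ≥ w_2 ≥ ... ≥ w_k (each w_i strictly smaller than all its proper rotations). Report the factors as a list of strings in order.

emit factor 1: 'c' (i=0, period=1)
emit factor 2: 'c' (i=1, period=1)
emit factor 3: 'b' (i=2, period=1)
emit factor 4: 'abaccbbac' (i=3, period=9)

["c", "c", "b", "abaccbbac"]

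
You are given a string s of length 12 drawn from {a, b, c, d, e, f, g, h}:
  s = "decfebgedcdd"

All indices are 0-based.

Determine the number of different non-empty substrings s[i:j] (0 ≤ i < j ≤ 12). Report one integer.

rank→(start, suffix):
  0 → (5, 'bgedcdd')
  1 → (9, 'cdd')
  2 → (2, 'cfebgedcdd')
  3 → (11, 'd')
  4 → (8, 'dcdd')
  5 → (10, 'dd')
  6 → (0, 'decfebgedcdd')
  7 → (4, 'ebgedcdd')
  8 → (1, 'ecfebgedcdd')
  9 → (7, 'edcdd')
  10 → (3, 'febgedcdd')
  11 → (6, 'gedcdd')

SA = [5, 9, 2, 11, 8, 10, 0, 4, 1, 7, 3, 6]
i: (SA[i-1],SA[i]) lcp shared
  1: (5,9) 0 ''
  2: (9,2) 1 'c'
  3: (2,11) 0 ''
  4: (11,8) 1 'd'
  5: (8,10) 1 'd'
  6: (10,0) 1 'd'
  7: (0,4) 0 ''
  8: (4,1) 1 'e'
  9: (1,7) 1 'e'
  10: (7,3) 0 ''
  11: (3,6) 0 ''

n(n+1)/2 = 12·13/2 = 78
Σ LCP = 0 + 0 + 1 + 0 + 1 + 1 + 1 + 0 + 1 + 1 + 0 + 0 = 6
distinct = 78 − 6 = 72

72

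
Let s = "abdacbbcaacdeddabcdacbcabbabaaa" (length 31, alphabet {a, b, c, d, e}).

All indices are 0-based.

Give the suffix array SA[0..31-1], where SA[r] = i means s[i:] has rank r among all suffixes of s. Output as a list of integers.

sorted suffixes:
  #0 SA[0]=30  'a'
  #1 SA[1]=29  'aa'
  #2 SA[2]=28  'aaa'
  #3 SA[3]=8  'aacdeddabcdacbcabbabaaa'
  #4 SA[4]=26  'abaaa'
  #5 SA[5]=23  'abbabaaa'
  #6 SA[6]=15  'abcdacbcabbabaaa'
  #7 SA[7]=0  'abdacbbcaacdeddabcdacbcabbabaaa'
  #8 SA[8]=3  'acbbcaacdeddabcdacbcabbabaaa'
  #9 SA[9]=19  'acbcabbabaaa'
  #10 SA[10]=9  'acdeddabcdacbcabbabaaa'
  #11 SA[11]=27  'baaa'
  #12 SA[12]=25  'babaaa'
  #13 SA[13]=24  'bbabaaa'
  #14 SA[14]=5  'bbcaacdeddabcdacbcabbabaaa'
  #15 SA[15]=6  'bcaacdeddabcdacbcabbabaaa'
  #16 SA[16]=21  'bcabbabaaa'
  #17 SA[17]=16  'bcdacbcabbabaaa'
  #18 SA[18]=1  'bdacbbcaacdeddabcdacbcabbabaaa'
  #19 SA[19]=7  'caacdeddabcdacbcabbabaaa'
  #20 SA[20]=22  'cabbabaaa'
  #21 SA[21]=4  'cbbcaacdeddabcdacbcabbabaaa'
  #22 SA[22]=20  'cbcabbabaaa'
  #23 SA[23]=17  'cdacbcabbabaaa'
  #24 SA[24]=10  'cdeddabcdacbcabbabaaa'
  #25 SA[25]=14  'dabcdacbcabbabaaa'
  #26 SA[26]=2  'dacbbcaacdeddabcdacbcabbabaaa'
  #27 SA[27]=18  'dacbcabbabaaa'
  #28 SA[28]=13  'ddabcdacbcabbabaaa'
  #29 SA[29]=11  'deddabcdacbcabbabaaa'
  #30 SA[30]=12  'eddabcdacbcabbabaaa'

[30, 29, 28, 8, 26, 23, 15, 0, 3, 19, 9, 27, 25, 24, 5, 6, 21, 16, 1, 7, 22, 4, 20, 17, 10, 14, 2, 18, 13, 11, 12]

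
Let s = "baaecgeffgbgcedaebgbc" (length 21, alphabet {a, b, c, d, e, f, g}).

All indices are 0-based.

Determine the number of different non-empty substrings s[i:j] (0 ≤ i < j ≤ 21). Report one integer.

rank | idx | suffix
   0 |   1 | aaecgeffgbgcedaebgbc
   1 |  15 | aebgbc
   2 |   2 | aecgeffgbgcedaebgbc
   3 |   0 | baaecgeffgbgcedaebgbc
   4 |  19 | bc
   5 |  17 | bgbc
   6 |  10 | bgcedaebgbc
   7 |  20 | c
   8 |  12 | cedaebgbc
   9 |   4 | cgeffgbgcedaebgbc
  10 |  14 | daebgbc
  11 |  16 | ebgbc
  12 |   3 | ecgeffgbgcedaebgbc
  13 |  13 | edaebgbc
  14 |   6 | effgbgcedaebgbc
  15 |   7 | ffgbgcedaebgbc
  16 |   8 | fgbgcedaebgbc
  17 |  18 | gbc
  18 |   9 | gbgcedaebgbc
  19 |  11 | gcedaebgbc
  20 |   5 | geffgbgcedaebgbc

SA = [1, 15, 2, 0, 19, 17, 10, 20, 12, 4, 14, 16, 3, 13, 6, 7, 8, 18, 9, 11, 5]
rank  pair      lcp
   1  s[1:],s[15:]  1  'a'
   2  s[15:],s[2:]  2  'ae'
   3  s[2:],s[0:]  0  ''
   4  s[0:],s[19:]  1  'b'
   5  s[19:],s[17:]  1  'b'
   6  s[17:],s[10:]  2  'bg'
   7  s[10:],s[20:]  0  ''
   8  s[20:],s[12:]  1  'c'
   9  s[12:],s[4:]  1  'c'
  10  s[4:],s[14:]  0  ''
  11  s[14:],s[16:]  0  ''
  12  s[16:],s[3:]  1  'e'
  13  s[3:],s[13:]  1  'e'
  14  s[13:],s[6:]  1  'e'
  15  s[6:],s[7:]  0  ''
  16  s[7:],s[8:]  1  'f'
  17  s[8:],s[18:]  0  ''
  18  s[18:],s[9:]  2  'gb'
  19  s[9:],s[11:]  1  'g'
  20  s[11:],s[5:]  1  'g'

n(n+1)/2 = 21·22/2 = 231
Σ LCP = 0 + 1 + 2 + 0 + 1 + 1 + 2 + 0 + 1 + 1 + 0 + 0 + 1 + 1 + 1 + 0 + 1 + 0 + 2 + 1 + 1 = 17
distinct = 231 − 17 = 214

214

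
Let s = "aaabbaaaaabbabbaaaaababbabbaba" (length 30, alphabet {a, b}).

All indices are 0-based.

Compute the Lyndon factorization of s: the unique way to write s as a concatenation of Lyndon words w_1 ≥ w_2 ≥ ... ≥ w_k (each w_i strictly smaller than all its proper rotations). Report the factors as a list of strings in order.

emit factor 1: 'aaabb' (i=0, period=5)
emit factor 2: 'aaaaabbabb' (i=5, period=10)
emit factor 3: 'aaaaababbabbab' (i=15, period=14)
emit factor 4: 'a' (i=29, period=1)

["aaabb", "aaaaabbabb", "aaaaababbabbab", "a"]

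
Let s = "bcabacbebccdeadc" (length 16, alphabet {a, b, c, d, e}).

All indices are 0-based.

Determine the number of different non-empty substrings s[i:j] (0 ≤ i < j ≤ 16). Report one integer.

124

rank | idx | suffix
   0 |   2 | abacbebccdeadc
   1 |   4 | acbebccdeadc
   2 |  13 | adc
   3 |   3 | bacbebccdeadc
   4 |   0 | bcabacbebccdeadc
   5 |   8 | bccdeadc
   6 |   6 | bebccdeadc
   7 |  15 | c
   8 |   1 | cabacbebccdeadc
   9 |   5 | cbebccdeadc
  10 |   9 | ccdeadc
  11 |  10 | cdeadc
  12 |  14 | dc
  13 |  11 | deadc
  14 |  12 | eadc
  15 |   7 | ebccdeadc

SA = [2, 4, 13, 3, 0, 8, 6, 15, 1, 5, 9, 10, 14, 11, 12, 7]
rank  pair      lcp
   1  s[2:],s[4:]  1  'a'
   2  s[4:],s[13:]  1  'a'
   3  s[13:],s[3:]  0  ''
   4  s[3:],s[0:]  1  'b'
   5  s[0:],s[8:]  2  'bc'
   6  s[8:],s[6:]  1  'b'
   7  s[6:],s[15:]  0  ''
   8  s[15:],s[1:]  1  'c'
   9  s[1:],s[5:]  1  'c'
  10  s[5:],s[9:]  1  'c'
  11  s[9:],s[10:]  1  'c'
  12  s[10:],s[14:]  0  ''
  13  s[14:],s[11:]  1  'd'
  14  s[11:],s[12:]  0  ''
  15  s[12:],s[7:]  1  'e'

n(n+1)/2 = 16·17/2 = 136
Σ LCP = 0 + 1 + 1 + 0 + 1 + 2 + 1 + 0 + 1 + 1 + 1 + 1 + 0 + 1 + 0 + 1 = 12
distinct = 136 − 12 = 124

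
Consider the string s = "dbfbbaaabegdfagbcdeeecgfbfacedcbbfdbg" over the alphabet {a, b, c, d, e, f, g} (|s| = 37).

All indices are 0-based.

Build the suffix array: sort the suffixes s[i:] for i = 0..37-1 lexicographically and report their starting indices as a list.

sorted suffixes:
  #0 SA[0]=5  'aaabegdfagbcdeeecgfbfacedcbbfdbg'
  #1 SA[1]=6  'aabegdfagbcdeeecgfbfacedcbbfdbg'
  #2 SA[2]=7  'abegdfagbcdeeecgfbfacedcbbfdbg'
  #3 SA[3]=26  'acedcbbfdbg'
  #4 SA[4]=13  'agbcdeeecgfbfacedcbbfdbg'
  #5 SA[5]=4  'baaabegdfagbcdeeecgfbfacedcbbfdbg'
  #6 SA[6]=3  'bbaaabegdfagbcdeeecgfbfacedcbbfdbg'
  #7 SA[7]=31  'bbfdbg'
  #8 SA[8]=15  'bcdeeecgfbfacedcbbfdbg'
  #9 SA[9]=8  'begdfagbcdeeecgfbfacedcbbfdbg'
  #10 SA[10]=24  'bfacedcbbfdbg'
  #11 SA[11]=1  'bfbbaaabegdfagbcdeeecgfbfacedcbbfdbg'
  #12 SA[12]=32  'bfdbg'
  #13 SA[13]=35  'bg'
  #14 SA[14]=30  'cbbfdbg'
  #15 SA[15]=16  'cdeeecgfbfacedcbbfdbg'
  #16 SA[16]=27  'cedcbbfdbg'
  #17 SA[17]=21  'cgfbfacedcbbfdbg'
  #18 SA[18]=0  'dbfbbaaabegdfagbcdeeecgfbfacedcbbfdbg'
  #19 SA[19]=34  'dbg'
  #20 SA[20]=29  'dcbbfdbg'
  #21 SA[21]=17  'deeecgfbfacedcbbfdbg'
  #22 SA[22]=11  'dfagbcdeeecgfbfacedcbbfdbg'
  #23 SA[23]=20  'ecgfbfacedcbbfdbg'
  #24 SA[24]=28  'edcbbfdbg'
  #25 SA[25]=19  'eecgfbfacedcbbfdbg'
  #26 SA[26]=18  'eeecgfbfacedcbbfdbg'
  #27 SA[27]=9  'egdfagbcdeeecgfbfacedcbbfdbg'
  #28 SA[28]=25  'facedcbbfdbg'
  #29 SA[29]=12  'fagbcdeeecgfbfacedcbbfdbg'
  #30 SA[30]=2  'fbbaaabegdfagbcdeeecgfbfacedcbbfdbg'
  #31 SA[31]=23  'fbfacedcbbfdbg'
  #32 SA[32]=33  'fdbg'
  #33 SA[33]=36  'g'
  #34 SA[34]=14  'gbcdeeecgfbfacedcbbfdbg'
  #35 SA[35]=10  'gdfagbcdeeecgfbfacedcbbfdbg'
  #36 SA[36]=22  'gfbfacedcbbfdbg'

[5, 6, 7, 26, 13, 4, 3, 31, 15, 8, 24, 1, 32, 35, 30, 16, 27, 21, 0, 34, 29, 17, 11, 20, 28, 19, 18, 9, 25, 12, 2, 23, 33, 36, 14, 10, 22]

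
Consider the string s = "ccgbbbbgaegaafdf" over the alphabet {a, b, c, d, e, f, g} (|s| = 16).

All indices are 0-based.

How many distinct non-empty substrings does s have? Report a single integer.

sorted suffixes:
  #0 SA[0]=11  'aafdf'
  #1 SA[1]=8  'aegaafdf'
  #2 SA[2]=12  'afdf'
  #3 SA[3]=3  'bbbbgaegaafdf'
  #4 SA[4]=4  'bbbgaegaafdf'
  #5 SA[5]=5  'bbgaegaafdf'
  #6 SA[6]=6  'bgaegaafdf'
  #7 SA[7]=0  'ccgbbbbgaegaafdf'
  #8 SA[8]=1  'cgbbbbgaegaafdf'
  #9 SA[9]=14  'df'
  #10 SA[10]=9  'egaafdf'
  #11 SA[11]=15  'f'
  #12 SA[12]=13  'fdf'
  #13 SA[13]=10  'gaafdf'
  #14 SA[14]=7  'gaegaafdf'
  #15 SA[15]=2  'gbbbbgaegaafdf'

SA = [11, 8, 12, 3, 4, 5, 6, 0, 1, 14, 9, 15, 13, 10, 7, 2]
rank  pair      lcp
   1  s[11:],s[8:]  1  'a'
   2  s[8:],s[12:]  1  'a'
   3  s[12:],s[3:]  0  ''
   4  s[3:],s[4:]  3  'bbb'
   5  s[4:],s[5:]  2  'bb'
   6  s[5:],s[6:]  1  'b'
   7  s[6:],s[0:]  0  ''
   8  s[0:],s[1:]  1  'c'
   9  s[1:],s[14:]  0  ''
  10  s[14:],s[9:]  0  ''
  11  s[9:],s[15:]  0  ''
  12  s[15:],s[13:]  1  'f'
  13  s[13:],s[10:]  0  ''
  14  s[10:],s[7:]  2  'ga'
  15  s[7:],s[2:]  1  'g'

n(n+1)/2 = 16·17/2 = 136
Σ LCP = 0 + 1 + 1 + 0 + 3 + 2 + 1 + 0 + 1 + 0 + 0 + 0 + 1 + 0 + 2 + 1 = 13
distinct = 136 − 13 = 123

123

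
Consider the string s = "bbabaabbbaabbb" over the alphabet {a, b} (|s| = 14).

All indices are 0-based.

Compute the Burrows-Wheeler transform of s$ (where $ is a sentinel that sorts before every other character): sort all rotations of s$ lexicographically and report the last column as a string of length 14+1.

bbbbaabbabbb$aa

rank  rotation         last
    0  $bbabaabbbaabbb  b
    1  aabbb$bbabaabbb  b
    2  aabbbaabbb$bbab  b
    3  abaabbbaabbb$bb  b
    4  abbb$bbabaabbba  a
    5  abbbaabbb$bbaba  a
    6  b$bbabaabbbaabb  b
    7  baabbb$bbabaabb  b
    8  baabbbaabbb$bba  a
    9  babaabbbaabbb$b  b
   10  bb$bbabaabbbaab  b
   11  bbaabbb$bbabaab  b
   12  bbabaabbbaabbb$  $
   13  bbb$bbabaabbbaa  a
   14  bbbaabbb$bbabaa  a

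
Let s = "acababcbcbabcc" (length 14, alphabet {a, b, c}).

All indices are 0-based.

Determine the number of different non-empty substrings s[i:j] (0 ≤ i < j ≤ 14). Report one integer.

sorted suffixes:
  #0 SA[0]=2  'ababcbcbabcc'
  #1 SA[1]=4  'abcbcbabcc'
  #2 SA[2]=10  'abcc'
  #3 SA[3]=0  'acababcbcbabcc'
  #4 SA[4]=3  'babcbcbabcc'
  #5 SA[5]=9  'babcc'
  #6 SA[6]=7  'bcbabcc'
  #7 SA[7]=5  'bcbcbabcc'
  #8 SA[8]=11  'bcc'
  #9 SA[9]=13  'c'
  #10 SA[10]=1  'cababcbcbabcc'
  #11 SA[11]=8  'cbabcc'
  #12 SA[12]=6  'cbcbabcc'
  #13 SA[13]=12  'cc'

SA = [2, 4, 10, 0, 3, 9, 7, 5, 11, 13, 1, 8, 6, 12]
[i] adj suffixes → lcp
  [1] 2/4 → 2 ('ab')
  [2] 4/10 → 3 ('abc')
  [3] 10/0 → 1 ('a')
  [4] 0/3 → 0 ('')
  [5] 3/9 → 4 ('babc')
  [6] 9/7 → 1 ('b')
  [7] 7/5 → 3 ('bcb')
  [8] 5/11 → 2 ('bc')
  [9] 11/13 → 0 ('')
  [10] 13/1 → 1 ('c')
  [11] 1/8 → 1 ('c')
  [12] 8/6 → 2 ('cb')
  [13] 6/12 → 1 ('c')

n(n+1)/2 = 14·15/2 = 105
Σ LCP = 0 + 2 + 3 + 1 + 0 + 4 + 1 + 3 + 2 + 0 + 1 + 1 + 2 + 1 = 21
distinct = 105 − 21 = 84

84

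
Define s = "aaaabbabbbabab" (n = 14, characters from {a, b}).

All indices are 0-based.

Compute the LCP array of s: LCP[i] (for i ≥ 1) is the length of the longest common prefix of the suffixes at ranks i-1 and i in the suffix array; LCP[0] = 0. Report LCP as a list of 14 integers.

[0, 3, 2, 1, 2, 2, 3, 0, 1, 3, 3, 1, 4, 2]

rank | idx | suffix
   0 |   0 | aaaabbabbbabab
   1 |   1 | aaabbabbbabab
   2 |   2 | aabbabbbabab
   3 |  12 | ab
   4 |  10 | abab
   5 |   3 | abbabbbabab
   6 |   6 | abbbabab
   7 |  13 | b
   8 |  11 | bab
   9 |   9 | babab
  10 |   5 | babbbabab
  11 |   8 | bbabab
  12 |   4 | bbabbbabab
  13 |   7 | bbbabab

SA = [0, 1, 2, 12, 10, 3, 6, 13, 11, 9, 5, 8, 4, 7]
[i] adj suffixes → lcp
  [1] 0/1 → 3 ('aaa')
  [2] 1/2 → 2 ('aa')
  [3] 2/12 → 1 ('a')
  [4] 12/10 → 2 ('ab')
  [5] 10/3 → 2 ('ab')
  [6] 3/6 → 3 ('abb')
  [7] 6/13 → 0 ('')
  [8] 13/11 → 1 ('b')
  [9] 11/9 → 3 ('bab')
  [10] 9/5 → 3 ('bab')
  [11] 5/8 → 1 ('b')
  [12] 8/4 → 4 ('bbab')
  [13] 4/7 → 2 ('bb')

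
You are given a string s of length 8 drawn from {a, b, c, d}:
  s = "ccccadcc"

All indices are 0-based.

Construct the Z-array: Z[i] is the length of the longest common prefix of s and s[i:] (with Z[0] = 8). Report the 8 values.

Z[0]=8
i=1: fresh scan; Z[1]=3 extend→box=[1,4)
i=2: min(r-i=2, Z[1]=3)=2; Z[2]=2
i=3: min(r-i=1, Z[2]=2)=1; Z[3]=1
i=4: fresh scan; Z[4]=0
i=5: fresh scan; Z[5]=0
i=6: fresh scan; Z[6]=2 extend→box=[6,8)
i=7: min(r-i=1, Z[1]=3)=1; Z[7]=1

[8, 3, 2, 1, 0, 0, 2, 1]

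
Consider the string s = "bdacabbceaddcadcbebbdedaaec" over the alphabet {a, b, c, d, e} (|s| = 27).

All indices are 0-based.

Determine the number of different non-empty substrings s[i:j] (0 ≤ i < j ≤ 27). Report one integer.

350

rank | idx | suffix
   0 |  23 | aaec
   1 |   4 | abbceaddcadcbebbdedaaec
   2 |   2 | acabbceaddcadcbebbdedaaec
   3 |  13 | adcbebbdedaaec
   4 |   9 | addcadcbebbdedaaec
   5 |  24 | aec
   6 |   5 | bbceaddcadcbebbdedaaec
   7 |  18 | bbdedaaec
   8 |   6 | bceaddcadcbebbdedaaec
   9 |   0 | bdacabbceaddcadcbebbdedaaec
  10 |  19 | bdedaaec
  11 |  16 | bebbdedaaec
  12 |  26 | c
  13 |   3 | cabbceaddcadcbebbdedaaec
  14 |  12 | cadcbebbdedaaec
  15 |  15 | cbebbdedaaec
  16 |   7 | ceaddcadcbebbdedaaec
  17 |  22 | daaec
  18 |   1 | dacabbceaddcadcbebbdedaaec
  19 |  11 | dcadcbebbdedaaec
  20 |  14 | dcbebbdedaaec
  21 |  10 | ddcadcbebbdedaaec
  22 |  20 | dedaaec
  23 |   8 | eaddcadcbebbdedaaec
  24 |  17 | ebbdedaaec
  25 |  25 | ec
  26 |  21 | edaaec

SA = [23, 4, 2, 13, 9, 24, 5, 18, 6, 0, 19, 16, 26, 3, 12, 15, 7, 22, 1, 11, 14, 10, 20, 8, 17, 25, 21]
[i] adj suffixes → lcp
  [1] 23/4 → 1 ('a')
  [2] 4/2 → 1 ('a')
  [3] 2/13 → 1 ('a')
  [4] 13/9 → 2 ('ad')
  [5] 9/24 → 1 ('a')
  [6] 24/5 → 0 ('')
  [7] 5/18 → 2 ('bb')
  [8] 18/6 → 1 ('b')
  [9] 6/0 → 1 ('b')
  [10] 0/19 → 2 ('bd')
  [11] 19/16 → 1 ('b')
  [12] 16/26 → 0 ('')
  [13] 26/3 → 1 ('c')
  [14] 3/12 → 2 ('ca')
  [15] 12/15 → 1 ('c')
  [16] 15/7 → 1 ('c')
  [17] 7/22 → 0 ('')
  [18] 22/1 → 2 ('da')
  [19] 1/11 → 1 ('d')
  [20] 11/14 → 2 ('dc')
  [21] 14/10 → 1 ('d')
  [22] 10/20 → 1 ('d')
  [23] 20/8 → 0 ('')
  [24] 8/17 → 1 ('e')
  [25] 17/25 → 1 ('e')
  [26] 25/21 → 1 ('e')

n(n+1)/2 = 27·28/2 = 378
Σ LCP = 0 + 1 + 1 + 1 + 2 + 1 + 0 + 2 + 1 + 1 + 2 + 1 + 0 + 1 + 2 + 1 + 1 + 0 + 2 + 1 + 2 + 1 + 1 + 0 + 1 + 1 + 1 = 28
distinct = 378 − 28 = 350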